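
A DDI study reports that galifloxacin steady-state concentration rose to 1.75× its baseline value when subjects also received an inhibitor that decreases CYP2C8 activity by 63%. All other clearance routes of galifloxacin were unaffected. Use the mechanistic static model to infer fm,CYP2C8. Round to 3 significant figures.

0.680

Write x for the fraction cleared via CYP2C8. The observed steady-state concentration change means clearance fell to 1/1.75 = 0.5714 of baseline.
Only the CYP2C8 route changed, so 0.5714 = x·0.37 + (1 − x), giving x = 0.680.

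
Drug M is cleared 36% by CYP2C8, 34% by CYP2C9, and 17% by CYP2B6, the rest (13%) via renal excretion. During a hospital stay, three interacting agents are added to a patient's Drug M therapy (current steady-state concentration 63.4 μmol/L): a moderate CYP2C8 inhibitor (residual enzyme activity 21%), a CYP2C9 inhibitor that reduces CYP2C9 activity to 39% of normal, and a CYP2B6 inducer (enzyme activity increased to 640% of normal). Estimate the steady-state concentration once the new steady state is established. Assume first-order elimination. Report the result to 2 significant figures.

44 μmol/L

The CYP2C8 pathway (36% of clearance) drops to 0.21× activity: 0.36 × 0.21 = 0.0756.
The CYP2C9 pathway (34% of clearance) drops to 0.39× activity: 0.34 × 0.39 = 0.1326.
The CYP2B6 pathway (17% of clearance) is boosted to 6.4× activity: 0.17 × 6.4 = 1.088.
Non-CYP routes (13%) are unchanged.
CL_new/CL_old = 0.0756 + 0.1326 + 1.088 + 0.13 = 1.4262.
Dividing the baseline by the relative clearance: 63.4 / 1.4262 = 44 μmol/L.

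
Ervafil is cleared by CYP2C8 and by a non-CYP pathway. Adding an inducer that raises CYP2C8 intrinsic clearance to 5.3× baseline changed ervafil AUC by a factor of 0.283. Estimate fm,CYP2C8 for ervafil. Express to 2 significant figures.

0.59

Write x for the fraction cleared via CYP2C8. The observed AUC change means clearance rose to 1/0.283 = 3.534 of baseline.
Only the CYP2C8 route changed, so 3.534 = x·5.3 + (1 − x), giving x = 0.59.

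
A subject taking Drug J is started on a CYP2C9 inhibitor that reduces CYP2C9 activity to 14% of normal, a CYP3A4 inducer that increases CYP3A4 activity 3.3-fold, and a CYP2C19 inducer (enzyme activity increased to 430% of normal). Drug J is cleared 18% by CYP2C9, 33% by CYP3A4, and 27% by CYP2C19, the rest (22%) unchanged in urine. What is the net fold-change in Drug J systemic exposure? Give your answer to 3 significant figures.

0.401

The CYP2C9 pathway (18% of clearance) falls to 0.14× activity: 0.18 × 0.14 = 0.0252.
The CYP3A4 pathway (33% of clearance) is boosted to 3.3× activity: 0.33 × 3.3 = 1.089.
The CYP2C19 pathway (27% of clearance) increases to 4.3× activity: 0.27 × 4.3 = 1.161.
Non-CYP routes (22%) are unchanged.
Relative clearance = 0.0252 + 1.089 + 1.161 + 0.22 = 2.4952.
Net systemic exposure ratio = 1 / 2.4952 = 0.401.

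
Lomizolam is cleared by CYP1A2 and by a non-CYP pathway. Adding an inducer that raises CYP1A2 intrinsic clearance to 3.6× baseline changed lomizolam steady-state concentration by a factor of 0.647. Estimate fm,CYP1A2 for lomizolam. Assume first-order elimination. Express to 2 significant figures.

Let x = fm,CYP1A2. Because steady-state concentration ∝ 1/CL, relative clearance rose to 1/0.647 = 1.546.
Setting x·3.6 + (1 − x) = 1.546 and solving: x = (1.546 − 1)/(3.6 − 1) = 0.21.

0.21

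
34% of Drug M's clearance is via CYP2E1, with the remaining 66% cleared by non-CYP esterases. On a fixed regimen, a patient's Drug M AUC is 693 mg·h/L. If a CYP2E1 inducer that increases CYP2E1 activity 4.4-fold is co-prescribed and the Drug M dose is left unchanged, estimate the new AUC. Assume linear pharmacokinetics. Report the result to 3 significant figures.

The CYP2E1 pathway (34% of clearance) increases to 4.4× activity: 0.34 × 4.4 = 1.496.
The remaining 66% of clearance is unaffected.
CL_new/CL_old = 1.496 + 0.66 = 2.156.
New AUC = baseline ÷ relative clearance = 693 / 2.156 = 321 mg·h/L.

321 mg·h/L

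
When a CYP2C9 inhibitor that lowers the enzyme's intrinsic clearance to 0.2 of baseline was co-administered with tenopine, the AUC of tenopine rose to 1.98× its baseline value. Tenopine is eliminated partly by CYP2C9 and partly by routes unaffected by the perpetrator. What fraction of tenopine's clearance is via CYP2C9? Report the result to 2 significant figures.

Let x = fm,CYP2C9. Because AUC ∝ 1/CL, relative clearance fell to 1/1.98 = 0.5051.
Only the CYP2C9 route changed, so 0.5051 = x·0.2 + (1 − x), giving x = 0.62.

0.62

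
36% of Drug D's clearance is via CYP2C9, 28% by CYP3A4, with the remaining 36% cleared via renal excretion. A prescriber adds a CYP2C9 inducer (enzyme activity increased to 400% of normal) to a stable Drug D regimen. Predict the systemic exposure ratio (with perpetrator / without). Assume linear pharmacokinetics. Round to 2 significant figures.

The CYP2C9 pathway (36% of clearance) is boosted to 4× activity: 0.36 × 4 = 1.44.
CYP3A4 (28%) and the residual 36% are unaffected.
CL_new/CL_old = 1.44 + 0.28 + 0.36 = 2.08.
Since systemic exposure ∝ 1/CL, the ratio is 1 / 2.08 = 0.48.

0.48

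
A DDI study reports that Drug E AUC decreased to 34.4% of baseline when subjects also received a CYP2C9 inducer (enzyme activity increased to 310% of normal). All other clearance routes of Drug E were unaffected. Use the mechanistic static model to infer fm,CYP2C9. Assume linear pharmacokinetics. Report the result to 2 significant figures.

Let x = fm,CYP2C9. Because AUC ∝ 1/CL, relative clearance rose to 1/0.344 = 2.907.
Only the CYP2C9 route changed, so 2.907 = x·3.1 + (1 − x), giving x = 0.91.

0.91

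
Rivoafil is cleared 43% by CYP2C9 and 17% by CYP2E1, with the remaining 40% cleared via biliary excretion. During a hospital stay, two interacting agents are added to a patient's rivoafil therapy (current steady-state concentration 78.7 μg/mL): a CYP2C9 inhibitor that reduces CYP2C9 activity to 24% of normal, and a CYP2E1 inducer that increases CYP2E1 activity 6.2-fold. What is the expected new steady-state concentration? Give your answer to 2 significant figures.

The CYP2C9 pathway (43% of clearance) is reduced to 0.24× activity: 0.43 × 0.24 = 0.1032.
The CYP2E1 pathway (17% of clearance) rises to 6.2× activity: 0.17 × 6.2 = 1.054.
Non-CYP routes (40%) are unchanged.
CL_new/CL_old = 0.1032 + 1.054 + 0.4 = 1.5572.
Steady-state concentration ∝ 1/CL: new value = 78.7 / 1.5572 = 51 μg/mL.

51 μg/mL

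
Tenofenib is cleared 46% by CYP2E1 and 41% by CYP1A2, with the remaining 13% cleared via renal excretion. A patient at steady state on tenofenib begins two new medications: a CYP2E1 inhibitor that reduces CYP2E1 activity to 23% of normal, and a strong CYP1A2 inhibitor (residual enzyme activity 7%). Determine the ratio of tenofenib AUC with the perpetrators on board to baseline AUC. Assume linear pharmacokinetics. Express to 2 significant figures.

CYP2E1: 0.46 × 0.23 = 0.1058
CYP1A2: 0.41 × 0.07 = 0.0287
Other: 0.13 (unchanged)
New clearance relative to baseline: 0.1058 + 0.0287 + 0.13 = 0.2645.
Because AUC varies inversely with clearance, the combined effect is 1 / 0.2645 = 3.8.

3.8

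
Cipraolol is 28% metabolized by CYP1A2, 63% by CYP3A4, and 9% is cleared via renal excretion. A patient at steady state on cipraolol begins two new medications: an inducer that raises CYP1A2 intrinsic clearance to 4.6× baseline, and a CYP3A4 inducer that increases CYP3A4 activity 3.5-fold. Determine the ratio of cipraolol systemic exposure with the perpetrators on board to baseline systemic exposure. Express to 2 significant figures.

0.28

The CYP1A2 pathway (28% of clearance) is boosted to 4.6× activity: 0.28 × 4.6 = 1.288.
The CYP3A4 pathway (63% of clearance) rises to 3.5× activity: 0.63 × 3.5 = 2.205.
The remaining 9% of clearance is unaffected.
Relative clearance = 1.288 + 2.205 + 0.09 = 3.583.
Systemic exposure ∝ 1/CL: fold-change = 1 / 3.583 = 0.28.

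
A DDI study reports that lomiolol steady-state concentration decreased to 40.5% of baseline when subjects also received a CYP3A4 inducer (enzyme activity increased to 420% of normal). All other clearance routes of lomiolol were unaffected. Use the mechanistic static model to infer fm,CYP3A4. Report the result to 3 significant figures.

CL'/CL = 1 / 0.405 = 2.469
4.2·fm + (1 − fm) = 2.469
fm = (2.469 − 1) / (4.2 − 1) = 0.459

0.459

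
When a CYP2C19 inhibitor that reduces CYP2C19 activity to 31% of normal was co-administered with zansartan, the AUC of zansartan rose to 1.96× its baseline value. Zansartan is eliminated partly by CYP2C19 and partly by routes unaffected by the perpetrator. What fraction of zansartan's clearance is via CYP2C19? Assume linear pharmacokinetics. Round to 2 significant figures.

0.71

Let fm be the CYP2C19 fraction. New clearance relative to baseline = fm × 0.31 + (1 − fm).
AUC ratio = 1 / (new CL fraction), so new CL fraction = 1 / 1.96 = 0.5102.
fm × 0.31 + 1 − fm = 0.5102  ⇒  fm × (0.31 − 1) = −0.4898  ⇒  fm = 0.71.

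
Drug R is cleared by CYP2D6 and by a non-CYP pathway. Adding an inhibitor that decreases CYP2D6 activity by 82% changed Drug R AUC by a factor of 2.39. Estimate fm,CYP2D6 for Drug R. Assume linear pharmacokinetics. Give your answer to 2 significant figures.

Let x = fm,CYP2D6. Because AUC ∝ 1/CL, relative clearance fell to 1/2.39 = 0.4184.
Setting x·0.18 + (1 − x) = 0.4184 and solving: x = (0.4184 − 1)/(0.18 − 1) = 0.71.

0.71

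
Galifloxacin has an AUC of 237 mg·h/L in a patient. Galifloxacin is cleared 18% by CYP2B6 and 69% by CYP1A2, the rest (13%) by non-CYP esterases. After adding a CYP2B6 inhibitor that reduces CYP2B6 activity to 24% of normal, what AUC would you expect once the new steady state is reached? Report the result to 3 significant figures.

275 mg·h/L

CYP2B6: 0.18 × 0.24 = 0.0432
CYP1A2: 0.69 (unchanged)
Other: 0.13 (unchanged)
New clearance relative to baseline: 0.0432 + 0.69 + 0.13 = 0.8632.
AUC ∝ 1/CL, so new value = 237 / 0.8632 = 275 mg·h/L.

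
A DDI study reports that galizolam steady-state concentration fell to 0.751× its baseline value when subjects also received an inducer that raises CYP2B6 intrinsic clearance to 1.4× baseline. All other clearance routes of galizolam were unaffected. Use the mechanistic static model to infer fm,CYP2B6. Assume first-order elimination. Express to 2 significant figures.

Let fm be the CYP2B6 fraction. New clearance relative to baseline = fm × 1.4 + (1 − fm).
Steady-state concentration ratio = 1 / (new CL fraction), so new CL fraction = 1 / 0.751 = 1.332.
fm × 1.4 + 1 − fm = 1.332  ⇒  fm × (1.4 − 1) = 0.3316  ⇒  fm = 0.83.

0.83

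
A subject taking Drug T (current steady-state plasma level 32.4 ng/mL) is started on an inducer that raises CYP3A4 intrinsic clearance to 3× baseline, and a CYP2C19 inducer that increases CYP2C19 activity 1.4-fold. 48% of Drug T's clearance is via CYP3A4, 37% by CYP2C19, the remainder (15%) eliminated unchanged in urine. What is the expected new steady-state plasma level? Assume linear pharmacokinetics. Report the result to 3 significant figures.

15.4 ng/mL

The CYP3A4 pathway (48% of clearance) rises to 3× activity: 0.48 × 3 = 1.44.
The CYP2C19 pathway (37% of clearance) is boosted to 1.4× activity: 0.37 × 1.4 = 0.518.
The remaining 15% of clearance is unaffected.
Relative clearance = 1.44 + 0.518 + 0.15 = 2.108.
New steady-state plasma level = 32.4 / 2.108 = 15.4 ng/mL (concentration scales inversely with clearance).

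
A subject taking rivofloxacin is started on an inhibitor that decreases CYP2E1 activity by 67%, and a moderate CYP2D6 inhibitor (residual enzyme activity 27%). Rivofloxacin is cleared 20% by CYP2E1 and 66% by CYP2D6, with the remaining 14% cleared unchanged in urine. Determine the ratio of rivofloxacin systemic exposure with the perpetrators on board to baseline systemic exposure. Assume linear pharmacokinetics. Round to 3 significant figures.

The CYP2E1 pathway (20% of clearance) is reduced to 0.33× activity: 0.2 × 0.33 = 0.066.
The CYP2D6 pathway (66% of clearance) is reduced to 0.27× activity: 0.66 × 0.27 = 0.1782.
The remaining 14% of clearance is unaffected.
Relative clearance = 0.066 + 0.1782 + 0.14 = 0.3842.
Because systemic exposure varies inversely with clearance, the combined effect is 1 / 0.3842 = 2.60.

2.60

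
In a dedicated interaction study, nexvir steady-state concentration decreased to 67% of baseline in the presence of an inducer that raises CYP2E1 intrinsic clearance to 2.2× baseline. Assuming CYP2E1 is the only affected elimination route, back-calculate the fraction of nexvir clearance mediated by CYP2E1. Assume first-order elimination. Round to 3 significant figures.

Let x = fm,CYP2E1. Because steady-state concentration ∝ 1/CL, relative clearance rose to 1/0.670 = 1.493.
Only the CYP2E1 route changed, so 1.493 = x·2.2 + (1 − x), giving x = 0.410.

0.410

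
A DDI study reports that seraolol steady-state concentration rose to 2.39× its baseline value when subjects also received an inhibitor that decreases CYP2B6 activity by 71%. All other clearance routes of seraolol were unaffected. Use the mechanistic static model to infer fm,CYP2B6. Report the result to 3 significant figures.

Let fm be the CYP2B6 fraction. New clearance relative to baseline = fm × 0.29 + (1 − fm).
Steady-state concentration ratio = 1 / (new CL fraction), so new CL fraction = 1 / 2.39 = 0.4184.
fm × 0.29 + 1 − fm = 0.4184  ⇒  fm × (0.29 − 1) = −0.5816  ⇒  fm = 0.819.

0.819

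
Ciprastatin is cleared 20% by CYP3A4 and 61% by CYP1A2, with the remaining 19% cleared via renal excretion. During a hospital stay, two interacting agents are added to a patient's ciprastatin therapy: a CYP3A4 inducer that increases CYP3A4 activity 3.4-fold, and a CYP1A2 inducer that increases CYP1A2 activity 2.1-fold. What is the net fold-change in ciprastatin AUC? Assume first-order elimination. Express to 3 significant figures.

CYP3A4: 0.2 × 3.4 = 0.68
CYP1A2: 0.61 × 2.1 = 1.281
Other: 0.19 (unchanged)
New clearance relative to baseline: 0.68 + 1.281 + 0.19 = 2.151.
Because AUC varies inversely with clearance, the combined effect is 1 / 2.151 = 0.465.

0.465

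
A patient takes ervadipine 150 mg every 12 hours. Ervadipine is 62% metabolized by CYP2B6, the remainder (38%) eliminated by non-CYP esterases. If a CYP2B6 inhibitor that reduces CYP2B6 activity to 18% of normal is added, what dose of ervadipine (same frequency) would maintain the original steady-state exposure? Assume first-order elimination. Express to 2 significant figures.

74 mg

The CYP2B6 pathway (62% of clearance) is reduced to 0.18× activity: 0.62 × 0.18 = 0.1116.
The remaining 38% of clearance is unaffected.
New clearance relative to baseline: 0.1116 + 0.38 = 0.4916.
Css,avg = (dose rate)/CL, so holding Css fixed requires dose ∝ CL: 150 × 0.4916 = 74 mg.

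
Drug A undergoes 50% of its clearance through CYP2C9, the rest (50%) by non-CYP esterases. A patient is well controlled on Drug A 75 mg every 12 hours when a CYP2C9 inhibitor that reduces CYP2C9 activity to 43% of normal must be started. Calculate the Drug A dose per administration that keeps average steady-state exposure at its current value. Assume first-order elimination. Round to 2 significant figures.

54 mg

CYP2C9: 0.5 × 0.43 = 0.215
Other: 0.5 (unchanged)
Relative clearance = 0.215 + 0.5 = 0.715.
Css,avg = (dose rate)/CL, so holding Css fixed requires dose ∝ CL: 75 × 0.715 = 54 mg.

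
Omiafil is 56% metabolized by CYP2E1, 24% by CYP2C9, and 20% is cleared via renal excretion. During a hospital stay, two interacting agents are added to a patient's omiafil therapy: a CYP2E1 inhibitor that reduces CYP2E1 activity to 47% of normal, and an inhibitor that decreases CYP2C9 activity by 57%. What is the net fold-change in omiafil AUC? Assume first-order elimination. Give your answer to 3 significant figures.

The CYP2E1 pathway (56% of clearance) drops to 0.47× activity: 0.56 × 0.47 = 0.2632.
The CYP2C9 pathway (24% of clearance) is reduced to 0.43× activity: 0.24 × 0.43 = 0.1032.
The remaining 20% of clearance is unaffected.
CL_new/CL_old = 0.2632 + 0.1032 + 0.2 = 0.5664.
Because AUC varies inversely with clearance, the combined effect is 1 / 0.5664 = 1.77.

1.77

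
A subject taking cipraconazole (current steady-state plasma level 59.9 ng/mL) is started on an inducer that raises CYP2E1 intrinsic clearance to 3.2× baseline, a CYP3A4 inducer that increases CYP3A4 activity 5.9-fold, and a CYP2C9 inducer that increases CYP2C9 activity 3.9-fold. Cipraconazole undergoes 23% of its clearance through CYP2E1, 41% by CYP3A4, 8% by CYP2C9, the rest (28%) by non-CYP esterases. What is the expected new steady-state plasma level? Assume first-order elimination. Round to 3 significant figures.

16.0 ng/mL

The CYP2E1 pathway (23% of clearance) is boosted to 3.2× activity: 0.23 × 3.2 = 0.736.
The CYP3A4 pathway (41% of clearance) is boosted to 5.9× activity: 0.41 × 5.9 = 2.419.
The CYP2C9 pathway (8% of clearance) rises to 3.9× activity: 0.08 × 3.9 = 0.312.
Non-CYP routes (28%) are unchanged.
Relative clearance = 0.736 + 2.419 + 0.312 + 0.28 = 3.747.
Dividing the baseline by the relative clearance: 59.9 / 3.747 = 16.0 ng/mL.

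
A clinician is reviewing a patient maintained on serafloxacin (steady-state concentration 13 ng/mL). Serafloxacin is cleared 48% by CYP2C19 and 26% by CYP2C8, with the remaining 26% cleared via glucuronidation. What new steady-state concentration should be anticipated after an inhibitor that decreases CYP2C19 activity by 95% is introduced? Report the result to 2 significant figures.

The CYP2C19 pathway (48% of clearance) is reduced to 0.05× activity: 0.48 × 0.05 = 0.024.
CYP2C8 (26%) and the residual 26% are unaffected.
CL_new/CL_old = 0.024 + 0.26 + 0.26 = 0.544.
New steady-state concentration = baseline ÷ relative clearance = 13 / 0.544 = 24 ng/mL.

24 ng/mL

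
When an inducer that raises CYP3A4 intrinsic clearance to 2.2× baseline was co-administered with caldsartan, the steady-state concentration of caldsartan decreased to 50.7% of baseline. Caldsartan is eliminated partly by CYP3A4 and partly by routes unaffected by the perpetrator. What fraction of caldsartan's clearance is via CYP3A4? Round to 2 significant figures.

0.81

CL'/CL = 1 / 0.507 = 1.972
2.2·fm + (1 − fm) = 1.972
fm = (1.972 − 1) / (2.2 − 1) = 0.81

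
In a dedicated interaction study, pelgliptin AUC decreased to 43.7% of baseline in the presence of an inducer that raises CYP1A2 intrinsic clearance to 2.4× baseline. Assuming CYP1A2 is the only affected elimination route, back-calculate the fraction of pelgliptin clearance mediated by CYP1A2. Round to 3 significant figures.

0.920

Let x = fm,CYP1A2. Because AUC ∝ 1/CL, relative clearance rose to 1/0.437 = 2.288.
Only the CYP1A2 route changed, so 2.288 = x·2.4 + (1 − x), giving x = 0.920.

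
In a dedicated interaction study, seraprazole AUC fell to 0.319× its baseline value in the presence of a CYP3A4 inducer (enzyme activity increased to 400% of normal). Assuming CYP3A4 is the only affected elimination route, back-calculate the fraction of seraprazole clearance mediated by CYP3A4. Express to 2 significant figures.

Let fm be the CYP3A4 fraction. New clearance relative to baseline = fm × 4 + (1 − fm).
AUC ratio = 1 / (new CL fraction), so new CL fraction = 1 / 0.319 = 3.135.
fm × 4 + 1 − fm = 3.135  ⇒  fm × (4 − 1) = 2.135  ⇒  fm = 0.71.

0.71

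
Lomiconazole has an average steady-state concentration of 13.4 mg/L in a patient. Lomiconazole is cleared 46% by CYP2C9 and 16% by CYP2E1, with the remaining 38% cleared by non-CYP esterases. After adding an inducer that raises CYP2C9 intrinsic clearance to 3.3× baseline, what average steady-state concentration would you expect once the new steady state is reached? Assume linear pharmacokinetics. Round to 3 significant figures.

The CYP2C9 pathway (46% of clearance) rises to 3.3× activity: 0.46 × 3.3 = 1.518.
CYP2E1 (16%) and the residual 38% are unaffected.
CL_new/CL_old = 1.518 + 0.16 + 0.38 = 2.058.
New average steady-state concentration = baseline ÷ relative clearance = 13.4 / 2.058 = 6.51 mg/L.

6.51 mg/L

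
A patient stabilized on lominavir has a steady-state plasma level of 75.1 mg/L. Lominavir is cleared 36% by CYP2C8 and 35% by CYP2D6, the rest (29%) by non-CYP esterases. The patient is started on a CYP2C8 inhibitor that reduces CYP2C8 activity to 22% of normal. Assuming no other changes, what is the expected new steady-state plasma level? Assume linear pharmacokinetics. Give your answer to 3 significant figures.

104 mg/L

The CYP2C8 pathway (36% of clearance) drops to 0.22× activity: 0.36 × 0.22 = 0.0792.
CYP2D6 (35%) and the residual 29% are unaffected.
New clearance relative to baseline: 0.0792 + 0.35 + 0.29 = 0.7192.
Steady-state plasma level ∝ 1/CL, so new value = 75.1 / 0.7192 = 104 mg/L.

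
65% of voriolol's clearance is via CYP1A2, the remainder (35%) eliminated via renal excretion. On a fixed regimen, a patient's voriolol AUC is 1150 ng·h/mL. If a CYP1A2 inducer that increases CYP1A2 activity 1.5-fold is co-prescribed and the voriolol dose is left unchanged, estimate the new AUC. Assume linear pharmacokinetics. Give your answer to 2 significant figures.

The CYP1A2 pathway (65% of clearance) increases to 1.5× activity: 0.65 × 1.5 = 0.975.
The remaining 35% of clearance is unaffected.
New clearance relative to baseline: 0.975 + 0.35 = 1.325.
With dosing unchanged, AUC scales as 1/CL: 1150 / 1.325 = 8.7 × 10² ng·h/mL.

8.7 × 10² ng·h/mL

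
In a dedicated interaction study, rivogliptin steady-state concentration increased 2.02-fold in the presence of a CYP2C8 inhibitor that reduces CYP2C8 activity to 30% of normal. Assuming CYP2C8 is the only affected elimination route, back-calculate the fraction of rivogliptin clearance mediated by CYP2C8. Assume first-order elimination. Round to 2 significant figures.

0.72

Call the CYP2C8 fraction fm. After the interaction, CL_new/CL_old = fm × 0.3 + (1 − fm).
Steady-state concentration ratio = 1 / (new CL fraction), so new CL fraction = 1 / 2.02 = 0.495.
fm × 0.3 + 1 − fm = 0.495  ⇒  fm × (0.3 − 1) = −0.505  ⇒  fm = 0.72.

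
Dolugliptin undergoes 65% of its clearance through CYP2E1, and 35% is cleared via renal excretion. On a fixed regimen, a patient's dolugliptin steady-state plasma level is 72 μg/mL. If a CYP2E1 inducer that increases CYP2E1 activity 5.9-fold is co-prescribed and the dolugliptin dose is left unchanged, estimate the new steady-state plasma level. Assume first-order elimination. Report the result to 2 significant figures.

17 μg/mL

The CYP2E1 pathway (65% of clearance) is boosted to 5.9× activity: 0.65 × 5.9 = 3.835.
Non-CYP routes (35%) are unchanged.
Relative clearance = 3.835 + 0.35 = 4.185.
New steady-state plasma level = baseline ÷ relative clearance = 72 / 4.185 = 17 μg/mL.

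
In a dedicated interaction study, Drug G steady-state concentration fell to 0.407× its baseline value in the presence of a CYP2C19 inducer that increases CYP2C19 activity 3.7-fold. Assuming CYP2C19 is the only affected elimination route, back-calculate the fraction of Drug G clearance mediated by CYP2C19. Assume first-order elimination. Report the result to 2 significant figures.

0.54

Let fm be the CYP2C19 fraction. New clearance relative to baseline = fm × 3.7 + (1 − fm).
Steady-state concentration ratio = 1 / (new CL fraction), so new CL fraction = 1 / 0.407 = 2.457.
fm × 3.7 + 1 − fm = 2.457  ⇒  fm × (3.7 − 1) = 1.457  ⇒  fm = 0.54.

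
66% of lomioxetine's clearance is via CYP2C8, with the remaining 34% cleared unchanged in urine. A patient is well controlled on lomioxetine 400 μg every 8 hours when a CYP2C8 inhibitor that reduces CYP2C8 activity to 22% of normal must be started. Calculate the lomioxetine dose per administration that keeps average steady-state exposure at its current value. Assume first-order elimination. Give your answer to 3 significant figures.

The CYP2C8 pathway (66% of clearance) falls to 0.22× activity: 0.66 × 0.22 = 0.1452.
Non-CYP routes (34%) are unchanged.
Relative clearance = 0.1452 + 0.34 = 0.4852.
Exposure is unchanged when dose changes in proportion to clearance. New dose = 400 μg × 0.4852 = 194 μg.

194 μg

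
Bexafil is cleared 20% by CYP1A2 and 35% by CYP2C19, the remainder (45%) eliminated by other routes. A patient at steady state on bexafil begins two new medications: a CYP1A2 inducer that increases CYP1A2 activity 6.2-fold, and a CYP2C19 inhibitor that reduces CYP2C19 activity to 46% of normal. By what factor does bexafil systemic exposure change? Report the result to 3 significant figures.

0.540

The CYP1A2 pathway (20% of clearance) rises to 6.2× activity: 0.2 × 6.2 = 1.24.
The CYP2C19 pathway (35% of clearance) is reduced to 0.46× activity: 0.35 × 0.46 = 0.161.
The remaining 45% of clearance is unaffected.
New clearance relative to baseline: 1.24 + 0.161 + 0.45 = 1.851.
Net systemic exposure ratio = 1 / 1.851 = 0.540.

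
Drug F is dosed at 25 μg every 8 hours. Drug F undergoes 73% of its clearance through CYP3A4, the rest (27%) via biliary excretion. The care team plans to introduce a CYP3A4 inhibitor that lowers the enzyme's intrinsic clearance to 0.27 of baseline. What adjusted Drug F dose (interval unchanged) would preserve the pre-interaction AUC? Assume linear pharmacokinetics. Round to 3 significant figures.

11.7 μg

CYP3A4: 0.73 × 0.27 = 0.1971
Other: 0.27 (unchanged)
New clearance relative to baseline: 0.1971 + 0.27 = 0.4671.
Css,avg = (dose rate)/CL, so holding Css fixed requires dose ∝ CL: 25 × 0.4671 = 11.7 μg.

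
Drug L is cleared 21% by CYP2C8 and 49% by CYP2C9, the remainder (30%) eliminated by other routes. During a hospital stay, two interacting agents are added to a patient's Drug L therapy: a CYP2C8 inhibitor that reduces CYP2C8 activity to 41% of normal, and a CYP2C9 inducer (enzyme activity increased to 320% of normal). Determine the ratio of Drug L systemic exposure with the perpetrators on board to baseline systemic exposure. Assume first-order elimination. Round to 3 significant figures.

0.512

The CYP2C8 pathway (21% of clearance) drops to 0.41× activity: 0.21 × 0.41 = 0.0861.
The CYP2C9 pathway (49% of clearance) is boosted to 3.2× activity: 0.49 × 3.2 = 1.568.
The remaining 30% of clearance is unaffected.
New clearance relative to baseline: 0.0861 + 1.568 + 0.3 = 1.9541.
Systemic exposure ∝ 1/CL: fold-change = 1 / 1.9541 = 0.512.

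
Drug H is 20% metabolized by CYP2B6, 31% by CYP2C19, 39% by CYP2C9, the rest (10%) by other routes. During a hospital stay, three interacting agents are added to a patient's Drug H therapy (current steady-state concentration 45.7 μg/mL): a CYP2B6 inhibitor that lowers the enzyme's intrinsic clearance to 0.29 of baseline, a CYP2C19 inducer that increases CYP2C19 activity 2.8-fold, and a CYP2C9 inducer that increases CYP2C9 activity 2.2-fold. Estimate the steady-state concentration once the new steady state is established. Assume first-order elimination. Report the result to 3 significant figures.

24.3 μg/mL

The CYP2B6 pathway (20% of clearance) is reduced to 0.29× activity: 0.2 × 0.29 = 0.058.
The CYP2C19 pathway (31% of clearance) increases to 2.8× activity: 0.31 × 2.8 = 0.868.
The CYP2C9 pathway (39% of clearance) is boosted to 2.2× activity: 0.39 × 2.2 = 0.858.
The remaining 10% of clearance is unaffected.
Relative clearance = 0.058 + 0.868 + 0.858 + 0.1 = 1.884.
Dividing the baseline by the relative clearance: 45.7 / 1.884 = 24.3 μg/mL.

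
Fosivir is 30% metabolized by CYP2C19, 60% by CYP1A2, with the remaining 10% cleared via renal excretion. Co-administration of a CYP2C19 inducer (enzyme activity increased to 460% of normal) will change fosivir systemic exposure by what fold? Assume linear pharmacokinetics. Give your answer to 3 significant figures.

The CYP2C19 pathway (30% of clearance) increases to 4.6× activity: 0.3 × 4.6 = 1.38.
CYP1A2 (60%) and the residual 10% are unaffected.
New clearance relative to baseline: 1.38 + 0.6 + 0.1 = 2.08.
Systemic exposure ratio = CL_old/CL_new = 1 / 2.08 = 0.481.

0.481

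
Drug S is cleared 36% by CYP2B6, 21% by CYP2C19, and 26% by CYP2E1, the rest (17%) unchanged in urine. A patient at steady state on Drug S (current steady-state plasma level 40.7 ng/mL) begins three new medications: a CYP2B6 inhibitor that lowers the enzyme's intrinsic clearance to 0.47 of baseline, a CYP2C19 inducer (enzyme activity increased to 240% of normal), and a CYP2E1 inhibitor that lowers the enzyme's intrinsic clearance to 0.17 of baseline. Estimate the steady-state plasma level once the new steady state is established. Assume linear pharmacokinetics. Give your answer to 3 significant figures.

45.9 ng/mL

The CYP2B6 pathway (36% of clearance) falls to 0.47× activity: 0.36 × 0.47 = 0.1692.
The CYP2C19 pathway (21% of clearance) is boosted to 2.4× activity: 0.21 × 2.4 = 0.504.
The CYP2E1 pathway (26% of clearance) falls to 0.17× activity: 0.26 × 0.17 = 0.0442.
The remaining 17% of clearance is unaffected.
CL_new/CL_old = 0.1692 + 0.504 + 0.0442 + 0.17 = 0.8874.
Steady-state plasma level ∝ 1/CL: new value = 40.7 / 0.8874 = 45.9 ng/mL.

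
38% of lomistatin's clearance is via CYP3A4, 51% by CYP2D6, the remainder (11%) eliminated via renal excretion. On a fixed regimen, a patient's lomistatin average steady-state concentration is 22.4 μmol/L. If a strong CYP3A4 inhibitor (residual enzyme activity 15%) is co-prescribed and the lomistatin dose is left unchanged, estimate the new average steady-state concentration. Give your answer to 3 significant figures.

The CYP3A4 pathway (38% of clearance) falls to 0.15× activity: 0.38 × 0.15 = 0.057.
CYP2D6 (51%) and the residual 11% are unaffected.
New clearance relative to baseline: 0.057 + 0.51 + 0.11 = 0.677.
Average steady-state concentration ∝ 1/CL, so new value = 22.4 / 0.677 = 33.1 μmol/L.

33.1 μmol/L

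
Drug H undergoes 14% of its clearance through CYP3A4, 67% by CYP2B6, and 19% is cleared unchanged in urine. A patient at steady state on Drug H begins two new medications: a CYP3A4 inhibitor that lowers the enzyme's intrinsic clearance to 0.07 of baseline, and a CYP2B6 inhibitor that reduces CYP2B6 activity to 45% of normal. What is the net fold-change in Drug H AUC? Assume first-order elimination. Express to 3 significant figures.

The CYP3A4 pathway (14% of clearance) falls to 0.07× activity: 0.14 × 0.07 = 0.0098.
The CYP2B6 pathway (67% of clearance) drops to 0.45× activity: 0.67 × 0.45 = 0.3015.
Non-CYP routes (19%) are unchanged.
Relative clearance = 0.0098 + 0.3015 + 0.19 = 0.5013.
AUC ∝ 1/CL: fold-change = 1 / 0.5013 = 1.99.

1.99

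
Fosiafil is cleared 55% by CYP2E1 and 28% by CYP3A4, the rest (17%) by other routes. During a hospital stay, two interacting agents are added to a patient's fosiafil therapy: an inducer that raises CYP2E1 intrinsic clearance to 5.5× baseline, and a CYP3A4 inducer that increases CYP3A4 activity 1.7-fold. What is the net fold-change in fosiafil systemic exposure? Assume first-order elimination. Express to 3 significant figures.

The CYP2E1 pathway (55% of clearance) rises to 5.5× activity: 0.55 × 5.5 = 3.025.
The CYP3A4 pathway (28% of clearance) is boosted to 1.7× activity: 0.28 × 1.7 = 0.476.
Non-CYP routes (17%) are unchanged.
CL_new/CL_old = 3.025 + 0.476 + 0.17 = 3.671.
Systemic exposure ∝ 1/CL: fold-change = 1 / 3.671 = 0.272.

0.272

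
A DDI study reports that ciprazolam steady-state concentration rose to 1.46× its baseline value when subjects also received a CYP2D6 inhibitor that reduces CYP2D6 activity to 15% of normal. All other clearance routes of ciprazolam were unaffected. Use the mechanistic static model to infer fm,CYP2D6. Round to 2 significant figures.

0.37

Call the CYP2D6 fraction fm. After the interaction, CL_new/CL_old = fm × 0.15 + (1 − fm).
Steady-state concentration ratio = 1 / (new CL fraction), so new CL fraction = 1 / 1.46 = 0.6849.
fm × 0.15 + 1 − fm = 0.6849  ⇒  fm × (0.15 − 1) = −0.3151  ⇒  fm = 0.37.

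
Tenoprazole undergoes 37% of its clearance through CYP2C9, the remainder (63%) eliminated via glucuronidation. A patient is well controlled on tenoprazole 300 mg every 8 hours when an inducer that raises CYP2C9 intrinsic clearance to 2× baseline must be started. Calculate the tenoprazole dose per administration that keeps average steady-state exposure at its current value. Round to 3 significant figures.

The CYP2C9 pathway (37% of clearance) rises to 2× activity: 0.37 × 2 = 0.74.
Non-CYP routes (63%) are unchanged.
New clearance relative to baseline: 0.74 + 0.63 = 1.37.
Css,avg = (dose rate)/CL, so holding Css fixed requires dose ∝ CL: 300 × 1.37 = 411 mg.

411 mg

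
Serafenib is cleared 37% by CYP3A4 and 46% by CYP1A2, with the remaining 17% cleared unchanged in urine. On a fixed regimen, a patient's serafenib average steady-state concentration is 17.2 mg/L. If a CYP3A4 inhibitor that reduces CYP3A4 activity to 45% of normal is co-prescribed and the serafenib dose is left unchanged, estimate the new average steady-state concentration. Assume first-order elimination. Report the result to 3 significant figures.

CYP3A4: 0.37 × 0.45 = 0.1665
CYP1A2: 0.46 (unchanged)
Other: 0.17 (unchanged)
Relative clearance = 0.1665 + 0.46 + 0.17 = 0.7965.
With dosing unchanged, average steady-state concentration scales as 1/CL: 17.2 / 0.7965 = 21.6 mg/L.

21.6 mg/L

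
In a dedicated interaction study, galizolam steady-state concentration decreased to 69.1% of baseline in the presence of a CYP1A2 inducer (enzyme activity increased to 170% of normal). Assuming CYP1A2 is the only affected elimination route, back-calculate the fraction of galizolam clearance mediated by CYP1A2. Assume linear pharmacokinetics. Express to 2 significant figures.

0.64

Let fm be the CYP1A2 fraction. New clearance relative to baseline = fm × 1.7 + (1 − fm).
Steady-state concentration ratio = 1 / (new CL fraction), so new CL fraction = 1 / 0.691 = 1.447.
fm × 1.7 + 1 − fm = 1.447  ⇒  fm × (1.7 − 1) = 0.4472  ⇒  fm = 0.64.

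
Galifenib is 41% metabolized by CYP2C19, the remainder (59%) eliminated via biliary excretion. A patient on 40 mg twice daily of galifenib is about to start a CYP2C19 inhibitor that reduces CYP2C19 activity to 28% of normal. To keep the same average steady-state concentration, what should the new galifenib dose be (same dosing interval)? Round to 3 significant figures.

28.2 mg

The CYP2C19 pathway (41% of clearance) falls to 0.28× activity: 0.41 × 0.28 = 0.1148.
Non-CYP routes (59%) are unchanged.
Relative clearance = 0.1148 + 0.59 = 0.7048.
Css,avg = (dose rate)/CL, so holding Css fixed requires dose ∝ CL: 40 × 0.7048 = 28.2 mg.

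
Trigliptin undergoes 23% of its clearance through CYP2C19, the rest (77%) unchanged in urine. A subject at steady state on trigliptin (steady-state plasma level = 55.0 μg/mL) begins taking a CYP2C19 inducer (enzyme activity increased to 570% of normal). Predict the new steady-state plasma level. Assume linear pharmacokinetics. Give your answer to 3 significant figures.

26.4 μg/mL

The CYP2C19 pathway (23% of clearance) rises to 5.7× activity: 0.23 × 5.7 = 1.311.
Non-CYP routes (77%) are unchanged.
CL_new/CL_old = 1.311 + 0.77 = 2.081.
Steady-state plasma level ∝ 1/CL, so new value = 55.0 / 2.081 = 26.4 μg/mL.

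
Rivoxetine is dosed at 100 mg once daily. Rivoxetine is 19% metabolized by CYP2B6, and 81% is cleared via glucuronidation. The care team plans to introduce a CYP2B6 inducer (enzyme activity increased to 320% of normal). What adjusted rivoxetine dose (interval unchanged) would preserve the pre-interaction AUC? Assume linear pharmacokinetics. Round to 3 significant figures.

142 mg

The CYP2B6 pathway (19% of clearance) increases to 3.2× activity: 0.19 × 3.2 = 0.608.
Non-CYP routes (81%) are unchanged.
CL_new/CL_old = 0.608 + 0.81 = 1.418.
Exposure is unchanged when dose changes in proportion to clearance. New dose = 100 mg × 1.418 = 142 mg.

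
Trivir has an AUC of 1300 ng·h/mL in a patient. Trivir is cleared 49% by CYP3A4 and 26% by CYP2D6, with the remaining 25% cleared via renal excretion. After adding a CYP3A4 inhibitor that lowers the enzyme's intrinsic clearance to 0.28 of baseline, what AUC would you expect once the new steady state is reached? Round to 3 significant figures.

The CYP3A4 pathway (49% of clearance) falls to 0.28× activity: 0.49 × 0.28 = 0.1372.
CYP2D6 (26%) and the residual 25% are unaffected.
CL_new/CL_old = 0.1372 + 0.26 + 0.25 = 0.6472.
New AUC = baseline ÷ relative clearance = 1300 / 0.6472 = 2.01 × 10³ ng·h/mL.

2.01 × 10³ ng·h/mL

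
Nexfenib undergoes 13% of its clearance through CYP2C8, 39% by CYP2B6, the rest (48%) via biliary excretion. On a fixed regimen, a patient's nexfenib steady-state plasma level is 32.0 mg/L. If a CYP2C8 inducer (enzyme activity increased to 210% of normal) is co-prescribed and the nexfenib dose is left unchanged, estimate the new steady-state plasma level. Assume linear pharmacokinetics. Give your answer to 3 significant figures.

CYP2C8: 0.13 × 2.1 = 0.273
CYP2B6: 0.39 (unchanged)
Other: 0.48 (unchanged)
Relative clearance = 0.273 + 0.39 + 0.48 = 1.143.
With dosing unchanged, steady-state plasma level scales as 1/CL: 32.0 / 1.143 = 28.0 mg/L.

28.0 mg/L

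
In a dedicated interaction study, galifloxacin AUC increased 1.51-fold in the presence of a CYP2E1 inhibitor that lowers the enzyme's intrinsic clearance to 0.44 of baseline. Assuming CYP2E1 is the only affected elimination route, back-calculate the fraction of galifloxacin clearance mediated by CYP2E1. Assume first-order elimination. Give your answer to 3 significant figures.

Call the CYP2E1 fraction fm. After the interaction, CL_new/CL_old = fm × 0.44 + (1 − fm).
AUC ratio = 1 / (new CL fraction), so new CL fraction = 1 / 1.51 = 0.6623.
fm × 0.44 + 1 − fm = 0.6623  ⇒  fm × (0.44 − 1) = −0.3377  ⇒  fm = 0.603.

0.603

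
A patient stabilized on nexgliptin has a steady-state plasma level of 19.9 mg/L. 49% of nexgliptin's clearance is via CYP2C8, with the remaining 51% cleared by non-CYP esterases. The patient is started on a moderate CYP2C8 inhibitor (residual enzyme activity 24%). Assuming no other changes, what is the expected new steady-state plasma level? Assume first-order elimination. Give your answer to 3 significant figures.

31.7 mg/L

The CYP2C8 pathway (49% of clearance) falls to 0.24× activity: 0.49 × 0.24 = 0.1176.
The remaining 51% of clearance is unaffected.
New clearance relative to baseline: 0.1176 + 0.51 = 0.6276.
With dosing unchanged, steady-state plasma level scales as 1/CL: 19.9 / 0.6276 = 31.7 mg/L.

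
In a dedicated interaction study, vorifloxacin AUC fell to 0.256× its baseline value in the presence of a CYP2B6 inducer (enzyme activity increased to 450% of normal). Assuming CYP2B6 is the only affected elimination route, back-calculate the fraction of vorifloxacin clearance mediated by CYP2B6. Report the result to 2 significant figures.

CL'/CL = 1 / 0.256 = 3.906
4.5·fm + (1 − fm) = 3.906
fm = (3.906 − 1) / (4.5 − 1) = 0.83

0.83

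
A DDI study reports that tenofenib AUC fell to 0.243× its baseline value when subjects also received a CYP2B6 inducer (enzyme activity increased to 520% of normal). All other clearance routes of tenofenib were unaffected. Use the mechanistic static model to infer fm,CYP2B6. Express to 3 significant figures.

Let x = fm,CYP2B6. Because AUC ∝ 1/CL, relative clearance rose to 1/0.243 = 4.115.
Setting x·5.2 + (1 − x) = 4.115 and solving: x = (4.115 − 1)/(5.2 − 1) = 0.742.

0.742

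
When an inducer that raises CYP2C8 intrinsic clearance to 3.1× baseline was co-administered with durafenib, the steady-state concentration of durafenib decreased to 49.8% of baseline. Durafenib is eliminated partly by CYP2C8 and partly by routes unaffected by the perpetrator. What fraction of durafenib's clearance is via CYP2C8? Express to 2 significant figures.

0.48

CL'/CL = 1 / 0.498 = 2.008
3.1·fm + (1 − fm) = 2.008
fm = (2.008 − 1) / (3.1 − 1) = 0.48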